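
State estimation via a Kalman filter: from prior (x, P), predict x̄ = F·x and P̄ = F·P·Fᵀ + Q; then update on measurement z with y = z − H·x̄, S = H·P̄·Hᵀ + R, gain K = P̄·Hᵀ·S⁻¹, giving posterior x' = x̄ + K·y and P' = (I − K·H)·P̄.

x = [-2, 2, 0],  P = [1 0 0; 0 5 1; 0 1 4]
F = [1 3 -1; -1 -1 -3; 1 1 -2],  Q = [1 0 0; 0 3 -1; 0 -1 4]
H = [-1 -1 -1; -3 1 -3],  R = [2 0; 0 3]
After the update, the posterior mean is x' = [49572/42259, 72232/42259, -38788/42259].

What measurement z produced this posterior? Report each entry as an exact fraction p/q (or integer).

x̄ = F·x = [4, 0, 0]
P̄ = F·P·Fᵀ + Q = [45 -12 17; -12 51 16; 17 16 22]
S = H·P̄·Hᵀ + R = [162 260; 260 939]
K = P̄·Hᵀ·S⁻¹ = [2265/42259 -9538/42259; -61785/84518 10309/42259; -25385/84518 -1031/42259]
x' − x̄ = [-119464/42259, 72232/42259, -38788/42259] = K·y
y = (KᵀK)⁻¹·Kᵀ·(x' − x̄) = [2, 13]
z = y + H·x̄ = [2, 13] + [-4, -12] = [-2, 1]

z = [-2, 1]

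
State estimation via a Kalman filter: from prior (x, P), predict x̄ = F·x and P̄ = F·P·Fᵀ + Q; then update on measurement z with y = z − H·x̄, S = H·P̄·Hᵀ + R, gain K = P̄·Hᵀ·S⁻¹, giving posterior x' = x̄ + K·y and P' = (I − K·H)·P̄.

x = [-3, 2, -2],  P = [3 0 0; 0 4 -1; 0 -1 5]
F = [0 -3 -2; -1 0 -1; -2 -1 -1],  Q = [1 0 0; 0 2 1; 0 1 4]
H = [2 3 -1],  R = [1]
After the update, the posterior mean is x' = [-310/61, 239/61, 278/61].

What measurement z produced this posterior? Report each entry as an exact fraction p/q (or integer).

z = [-3]

x̄ = F·x = [-2, 5, 6]
P̄ = F·P·Fᵀ + Q = [45 7 17; 7 10 11; 17 11 23]
S = H·P̄·Hᵀ + R = [244]
K = P̄·Hᵀ·S⁻¹ = [47/122; 33/244; 11/61]
x' − x̄ = [-188/61, -66/61, -88/61] = K·y
y = (KᵀK)⁻¹·Kᵀ·(x' − x̄) = [-8]
z = y + H·x̄ = [-8] + [5] = [-3]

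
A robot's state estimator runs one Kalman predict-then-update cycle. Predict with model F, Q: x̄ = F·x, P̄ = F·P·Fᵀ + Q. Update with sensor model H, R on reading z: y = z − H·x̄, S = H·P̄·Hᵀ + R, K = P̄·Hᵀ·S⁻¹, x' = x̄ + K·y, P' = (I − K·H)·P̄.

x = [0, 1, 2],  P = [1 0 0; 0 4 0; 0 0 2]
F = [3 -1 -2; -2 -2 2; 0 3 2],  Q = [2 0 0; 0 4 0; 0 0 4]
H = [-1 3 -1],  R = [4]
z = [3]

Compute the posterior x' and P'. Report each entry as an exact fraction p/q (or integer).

x' = [-322/65, 792/455, 3261/455]
P' = [1432/65 -36/65 -1528/65; -36/65 636/455 1688/455; -1528/65 1688/455 16064/455]

x̄ = F·x = [-5, 2, 7]
P̄ = F·P·Fᵀ + Q = [23 -6 -20; -6 32 -16; -20 -16 48]
y = z − H·x̄ = [-1]
S = H·P̄·Hᵀ + R = [455]
K = P̄·Hᵀ·S⁻¹ = [-3/65; 118/455; -76/455]
x' = x̄ + K·y = [-322/65, 792/455, 3261/455]
P' = (I − K·H)·P̄ = [1432/65 -36/65 -1528/65; -36/65 636/455 1688/455; -1528/65 1688/455 16064/455]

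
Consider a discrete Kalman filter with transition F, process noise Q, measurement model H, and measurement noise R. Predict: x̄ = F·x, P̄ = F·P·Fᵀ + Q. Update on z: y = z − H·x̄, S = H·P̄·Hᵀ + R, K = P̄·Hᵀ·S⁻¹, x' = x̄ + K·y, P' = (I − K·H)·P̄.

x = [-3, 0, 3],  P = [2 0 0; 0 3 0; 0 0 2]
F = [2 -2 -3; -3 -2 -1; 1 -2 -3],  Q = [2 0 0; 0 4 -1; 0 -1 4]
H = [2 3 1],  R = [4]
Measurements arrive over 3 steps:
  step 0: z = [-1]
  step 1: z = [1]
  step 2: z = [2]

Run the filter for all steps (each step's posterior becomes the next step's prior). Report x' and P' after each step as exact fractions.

step 0: x̄ = F·x = [-15, 6, -12]
step 0: P̄ = F·P·Fᵀ + Q = [40 6 34; 6 36 11; 34 11 36]
step 0: y = z − H·x̄ = [23]
step 0: S = H·P̄·Hᵀ + R = [798]
step 0: K = P̄·Hᵀ·S⁻¹ = [22/133; 131/798; 137/798]
step 0: x' = x̄ + K·y = [-1489/133, 7801/798, -6425/798]
step 0: P' = (I − K·H)·P̄ = [2416/133 -2084/133 1508/133; -2084/133 11567/798 -9169/798; 1508/133 -9169/798 9959/798]
step 1: x̄ = F·x = [-14195/798, 5875/266, -5261/798]
step 1: P̄ = F·P·Fᵀ + Q = [76907/798 -15285/266 48455/798; -15285/266 19149/266 -6375/266; 48455/798 -6375/266 39287/798]
step 1: y = z − H·x̄ = [-3071/133]
step 1: S = H·P̄·Hᵀ + R = [65990/133]
step 1: K = P̄·Hᵀ·S⁻¹ = [5392/32995; 10251/65990; 13137/65990]
step 1: x' = x̄ + K·y = [-4268549/197970, 610394/32995, -1107586/98985]
step 1: P' = (I − K·H)·P̄ = [16456109/197970 -4623123/65990 8825297/197970; -4623123/65990 1980219/32995 -1297032/32995; 8825297/197970 -1297032/32995 2926813/98985]
step 2: x̄ = F·x = [-921631/19797, 7696091/197970, -4947761/197970]
step 2: P̄ = F·P·Fᵀ + Q = [7809335/19797 -12373943/39594 8704469/39594; -12373943/39594 57666329/197970 -31612799/197970; 8704469/39594 -31612799/197970 26595269/197970]
step 2: y = z − H·x̄ = [344024/98985]
step 2: S = H·P̄·Hᵀ + R = [50366758/98985]
step 2: K = P̄·Hᵀ·S⁻¹ = [185525/1325441; 8823379/50366758; 723137/3874366]
step 2: x' = x̄ + K·y = [-61059883/1325441, 1988675361/50366758, -94316735/3874366]
step 2: P' = (I − K·H)·P̄ = [509634005/1325441 -861530249/2650882 42118379/203914; -861530249/2650882 6942370065/25183379 -341568362/1937183; 42118379/203914 -341568362/1937183 225902159/1937183]

step 0: x' = [-1489/133, 7801/798, -6425/798], P' = [2416/133 -2084/133 1508/133; -2084/133 11567/798 -9169/798; 1508/133 -9169/798 9959/798]
step 1: x' = [-4268549/197970, 610394/32995, -1107586/98985], P' = [16456109/197970 -4623123/65990 8825297/197970; -4623123/65990 1980219/32995 -1297032/32995; 8825297/197970 -1297032/32995 2926813/98985]
step 2: x' = [-61059883/1325441, 1988675361/50366758, -94316735/3874366], P' = [509634005/1325441 -861530249/2650882 42118379/203914; -861530249/2650882 6942370065/25183379 -341568362/1937183; 42118379/203914 -341568362/1937183 225902159/1937183]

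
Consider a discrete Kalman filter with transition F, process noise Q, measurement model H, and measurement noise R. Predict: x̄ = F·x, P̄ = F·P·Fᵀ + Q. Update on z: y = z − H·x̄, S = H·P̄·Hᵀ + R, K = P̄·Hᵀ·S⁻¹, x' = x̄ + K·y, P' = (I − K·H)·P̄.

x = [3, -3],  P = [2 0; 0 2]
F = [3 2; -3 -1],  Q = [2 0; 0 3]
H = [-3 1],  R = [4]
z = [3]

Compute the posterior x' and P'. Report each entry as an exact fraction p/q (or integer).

x̄ = F·x = [3, -6]
P̄ = F·P·Fᵀ + Q = [28 -22; -22 23]
y = z − H·x̄ = [18]
S = H·P̄·Hᵀ + R = [411]
K = P̄·Hᵀ·S⁻¹ = [-106/411; 89/411]
x' = x̄ + K·y = [-225/137, -288/137]
P' = (I − K·H)·P̄ = [272/411 392/411; 392/411 1532/411]

x' = [-225/137, -288/137]
P' = [272/411 392/411; 392/411 1532/411]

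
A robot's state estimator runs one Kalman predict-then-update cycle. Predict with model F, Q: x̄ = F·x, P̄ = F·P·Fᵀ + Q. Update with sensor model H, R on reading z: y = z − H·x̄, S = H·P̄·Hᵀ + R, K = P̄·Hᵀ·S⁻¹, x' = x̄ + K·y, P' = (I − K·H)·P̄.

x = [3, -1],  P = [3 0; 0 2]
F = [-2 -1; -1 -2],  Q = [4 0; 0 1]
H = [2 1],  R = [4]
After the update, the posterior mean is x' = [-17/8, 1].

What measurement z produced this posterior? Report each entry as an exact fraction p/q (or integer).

x̄ = F·x = [-5, -1]
P̄ = F·P·Fᵀ + Q = [18 10; 10 12]
S = H·P̄·Hᵀ + R = [128]
K = P̄·Hᵀ·S⁻¹ = [23/64; 1/4]
x' − x̄ = [23/8, 2] = K·y
y = (KᵀK)⁻¹·Kᵀ·(x' − x̄) = [8]
z = y + H·x̄ = [8] + [-11] = [-3]

z = [-3]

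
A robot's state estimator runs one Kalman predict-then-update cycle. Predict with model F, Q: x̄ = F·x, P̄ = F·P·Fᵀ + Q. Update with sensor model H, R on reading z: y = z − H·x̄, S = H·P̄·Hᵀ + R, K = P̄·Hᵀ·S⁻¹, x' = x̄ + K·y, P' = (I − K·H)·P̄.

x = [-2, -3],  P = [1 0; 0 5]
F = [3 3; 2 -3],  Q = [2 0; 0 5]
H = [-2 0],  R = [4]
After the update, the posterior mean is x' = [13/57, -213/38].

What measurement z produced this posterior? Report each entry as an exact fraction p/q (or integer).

z = [-1]

x̄ = F·x = [-15, 5]
P̄ = F·P·Fᵀ + Q = [56 -39; -39 54]
S = H·P̄·Hᵀ + R = [228]
K = P̄·Hᵀ·S⁻¹ = [-28/57; 13/38]
x' − x̄ = [868/57, -403/38] = K·y
y = (KᵀK)⁻¹·Kᵀ·(x' − x̄) = [-31]
z = y + H·x̄ = [-31] + [30] = [-1]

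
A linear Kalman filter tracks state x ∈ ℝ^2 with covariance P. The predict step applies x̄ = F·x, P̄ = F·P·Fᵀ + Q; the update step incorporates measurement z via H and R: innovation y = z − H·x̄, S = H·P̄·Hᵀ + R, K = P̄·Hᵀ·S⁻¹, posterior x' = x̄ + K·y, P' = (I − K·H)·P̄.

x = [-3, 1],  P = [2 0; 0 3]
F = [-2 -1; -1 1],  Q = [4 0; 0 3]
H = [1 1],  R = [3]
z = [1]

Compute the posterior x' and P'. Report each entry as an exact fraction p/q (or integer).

x̄ = F·x = [5, 4]
P̄ = F·P·Fᵀ + Q = [15 1; 1 8]
y = z − H·x̄ = [-8]
S = H·P̄·Hᵀ + R = [28]
K = P̄·Hᵀ·S⁻¹ = [4/7; 9/28]
x' = x̄ + K·y = [3/7, 10/7]
P' = (I − K·H)·P̄ = [41/7 -29/7; -29/7 143/28]

x' = [3/7, 10/7]
P' = [41/7 -29/7; -29/7 143/28]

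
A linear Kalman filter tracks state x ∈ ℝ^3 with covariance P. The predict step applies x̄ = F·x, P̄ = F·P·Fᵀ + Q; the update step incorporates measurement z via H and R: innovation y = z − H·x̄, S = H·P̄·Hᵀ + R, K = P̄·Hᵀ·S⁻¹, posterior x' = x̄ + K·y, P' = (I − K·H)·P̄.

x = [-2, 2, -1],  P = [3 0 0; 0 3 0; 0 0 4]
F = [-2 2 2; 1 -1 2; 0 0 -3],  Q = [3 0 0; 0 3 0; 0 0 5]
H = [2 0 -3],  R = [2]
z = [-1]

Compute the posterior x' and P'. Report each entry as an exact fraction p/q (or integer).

x' = [4354/831, -5306/831, 1059/277]
P' = [10769/831 -9316/831 2358/277; -9316/831 14375/831 -2088/277; 2358/277 -2088/277 1610/277]

x̄ = F·x = [6, -6, 3]
P̄ = F·P·Fᵀ + Q = [43 4 -24; 4 25 -24; -24 -24 41]
y = z − H·x̄ = [-4]
S = H·P̄·Hᵀ + R = [831]
K = P̄·Hᵀ·S⁻¹ = [158/831; 80/831; -57/277]
x' = x̄ + K·y = [4354/831, -5306/831, 1059/277]
P' = (I − K·H)·P̄ = [10769/831 -9316/831 2358/277; -9316/831 14375/831 -2088/277; 2358/277 -2088/277 1610/277]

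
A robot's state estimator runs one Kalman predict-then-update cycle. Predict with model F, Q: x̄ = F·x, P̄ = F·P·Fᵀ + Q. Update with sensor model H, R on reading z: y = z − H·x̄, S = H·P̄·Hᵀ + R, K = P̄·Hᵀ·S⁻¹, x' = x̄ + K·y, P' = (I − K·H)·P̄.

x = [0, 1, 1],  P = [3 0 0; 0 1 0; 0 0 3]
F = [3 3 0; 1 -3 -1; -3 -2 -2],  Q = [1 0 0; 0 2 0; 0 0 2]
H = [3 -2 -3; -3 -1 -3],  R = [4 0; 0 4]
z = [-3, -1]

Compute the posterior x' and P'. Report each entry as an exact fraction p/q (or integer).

x' = [-181659/245831, -588404/245831, 450052/245831]
P' = [147767/245831 545658/245831 -269373/245831; 545658/245831 3164708/245831 -1558266/245831; -269373/245831 -1558266/245831 821115/245831]

x̄ = F·x = [3, -4, -4]
P̄ = F·P·Fᵀ + Q = [37 0 -33; 0 17 3; -33 3 45]
y = z − H·x̄ = [-32, -8]
S = H·P̄·Hᵀ + R = [1440 133; 133 183]
K = P̄·Hᵀ·S⁻¹ = [40026/245831 -45210/245831; -4411/245831 -31721/245831; -38733/245831 -24240/245831]
x' = x̄ + K·y = [-181659/245831, -588404/245831, 450052/245831]
P' = (I − K·H)·P̄ = [147767/245831 545658/245831 -269373/245831; 545658/245831 3164708/245831 -1558266/245831; -269373/245831 -1558266/245831 821115/245831]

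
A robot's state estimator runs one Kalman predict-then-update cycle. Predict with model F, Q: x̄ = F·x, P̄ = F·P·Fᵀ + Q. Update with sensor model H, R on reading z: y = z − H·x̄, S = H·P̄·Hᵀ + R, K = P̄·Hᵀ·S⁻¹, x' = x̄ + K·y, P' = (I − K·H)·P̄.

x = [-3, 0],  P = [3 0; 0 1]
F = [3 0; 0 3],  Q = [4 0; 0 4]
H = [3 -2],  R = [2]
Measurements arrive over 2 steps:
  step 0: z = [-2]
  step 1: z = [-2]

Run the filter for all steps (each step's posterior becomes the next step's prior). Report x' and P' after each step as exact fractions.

step 0: x' = [-224/111, -650/333], P' = [186/37 806/111; 806/111 3653/333]
step 1: x' = [-5, -676/105], P' = [859/19 1284/19; 1284/19 67497/665]

step 0: x̄ = F·x = [-9, 0]
step 0: P̄ = F·P·Fᵀ + Q = [31 0; 0 13]
step 0: y = z − H·x̄ = [25]
step 0: S = H·P̄·Hᵀ + R = [333]
step 0: K = P̄·Hᵀ·S⁻¹ = [31/111; -26/333]
step 0: x' = x̄ + K·y = [-224/111, -650/333]
step 0: P' = (I − K·H)·P̄ = [186/37 806/111; 806/111 3653/333]
step 1: x̄ = F·x = [-224/37, -650/111]
step 1: P̄ = F·P·Fᵀ + Q = [1822/37 2418/37; 2418/37 3801/37]
step 1: y = z − H·x̄ = [494/111]
step 1: S = H·P̄·Hᵀ + R = [2660/37]
step 1: K = P̄·Hᵀ·S⁻¹ = [9/38; -87/665]
step 1: x' = x̄ + K·y = [-5, -676/105]
step 1: P' = (I − K·H)·P̄ = [859/19 1284/19; 1284/19 67497/665]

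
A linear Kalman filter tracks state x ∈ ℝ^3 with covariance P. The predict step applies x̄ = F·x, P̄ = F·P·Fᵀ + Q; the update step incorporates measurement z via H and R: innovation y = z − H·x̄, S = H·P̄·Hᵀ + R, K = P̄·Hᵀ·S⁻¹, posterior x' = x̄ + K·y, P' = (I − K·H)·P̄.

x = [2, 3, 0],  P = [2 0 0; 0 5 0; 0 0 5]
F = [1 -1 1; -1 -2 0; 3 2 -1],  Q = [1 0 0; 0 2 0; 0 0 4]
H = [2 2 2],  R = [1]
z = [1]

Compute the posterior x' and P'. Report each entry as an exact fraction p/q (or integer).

x̄ = F·x = [-1, -8, 12]
P̄ = F·P·Fᵀ + Q = [13 8 -9; 8 24 -26; -9 -26 47]
y = z − H·x̄ = [-5]
S = H·P̄·Hᵀ + R = [121]
K = P̄·Hᵀ·S⁻¹ = [24/121; 12/121; 24/121]
x' = x̄ + K·y = [-241/121, -1028/121, 1332/121]
P' = (I − K·H)·P̄ = [997/121 680/121 -1665/121; 680/121 2760/121 -3434/121; -1665/121 -3434/121 5111/121]

x' = [-241/121, -1028/121, 1332/121]
P' = [997/121 680/121 -1665/121; 680/121 2760/121 -3434/121; -1665/121 -3434/121 5111/121]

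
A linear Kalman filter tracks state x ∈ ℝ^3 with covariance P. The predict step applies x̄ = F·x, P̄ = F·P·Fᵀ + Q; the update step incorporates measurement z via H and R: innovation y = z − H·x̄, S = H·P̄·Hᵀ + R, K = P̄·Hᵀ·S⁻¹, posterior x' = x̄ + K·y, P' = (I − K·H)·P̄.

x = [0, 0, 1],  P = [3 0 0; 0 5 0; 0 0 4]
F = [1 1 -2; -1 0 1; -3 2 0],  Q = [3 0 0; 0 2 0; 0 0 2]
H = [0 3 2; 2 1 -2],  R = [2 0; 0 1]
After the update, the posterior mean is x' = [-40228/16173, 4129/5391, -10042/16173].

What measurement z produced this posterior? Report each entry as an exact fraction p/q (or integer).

z = [1, -3]

x̄ = F·x = [-2, 1, 0]
P̄ = F·P·Fᵀ + Q = [27 -11 1; -11 9 9; 1 9 49]
S = H·P̄·Hᵀ + R = [387 -267; -267 226]
K = P̄·Hᵀ·S⁻¹ = [3941/16173 2530/5391; 631/5391 2/1797; 5021/16173 -98/5391]
x' − x̄ = [-7882/16173, -1262/5391, -10042/16173] = K·y
y = (KᵀK)⁻¹·Kᵀ·(x' − x̄) = [-2, 0]
z = y + H·x̄ = [-2, 0] + [3, -3] = [1, -3]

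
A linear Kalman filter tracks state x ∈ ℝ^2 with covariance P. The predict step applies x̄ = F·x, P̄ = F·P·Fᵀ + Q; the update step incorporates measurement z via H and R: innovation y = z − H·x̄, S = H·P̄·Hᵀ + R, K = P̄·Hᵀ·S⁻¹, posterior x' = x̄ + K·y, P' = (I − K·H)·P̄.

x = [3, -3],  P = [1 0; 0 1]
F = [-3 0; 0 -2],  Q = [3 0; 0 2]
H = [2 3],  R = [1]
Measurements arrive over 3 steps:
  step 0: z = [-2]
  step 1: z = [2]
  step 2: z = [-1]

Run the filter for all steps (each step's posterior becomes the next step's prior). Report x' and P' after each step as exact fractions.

step 0: x' = [-975/103, 582/103], P' = [660/103 -432/103; -432/103 294/103]
step 1: x' = [84027/6433, -51012/6433], P' = [173811/6433 -114300/6433; -114300/6433 75854/6433]
step 2: x' = [-4466607/957763, 2594598/957763], P' = [44312826/957763 -29171952/957763; -29171952/957763 19307050/957763]

step 0: x̄ = F·x = [-9, 6]
step 0: P̄ = F·P·Fᵀ + Q = [12 0; 0 6]
step 0: y = z − H·x̄ = [-2]
step 0: S = H·P̄·Hᵀ + R = [103]
step 0: K = P̄·Hᵀ·S⁻¹ = [24/103; 18/103]
step 0: x' = x̄ + K·y = [-975/103, 582/103]
step 0: P' = (I − K·H)·P̄ = [660/103 -432/103; -432/103 294/103]
step 1: x̄ = F·x = [2925/103, -1164/103]
step 1: P̄ = F·P·Fᵀ + Q = [6249/103 -2592/103; -2592/103 1382/103]
step 1: y = z − H·x̄ = [-2152/103]
step 1: S = H·P̄·Hᵀ + R = [6433/103]
step 1: K = P̄·Hᵀ·S⁻¹ = [4722/6433; -1038/6433]
step 1: x' = x̄ + K·y = [84027/6433, -51012/6433]
step 1: P' = (I − K·H)·P̄ = [173811/6433 -114300/6433; -114300/6433 75854/6433]
step 2: x̄ = F·x = [-252081/6433, 102024/6433]
step 2: P̄ = F·P·Fᵀ + Q = [1583598/6433 -685800/6433; -685800/6433 316282/6433]
step 2: y = z − H·x̄ = [191657/6433]
step 2: S = H·P̄·Hᵀ + R = [957763/6433]
step 2: K = P̄·Hᵀ·S⁻¹ = [1109796/957763; -422754/957763]
step 2: x' = x̄ + K·y = [-4466607/957763, 2594598/957763]
step 2: P' = (I − K·H)·P̄ = [44312826/957763 -29171952/957763; -29171952/957763 19307050/957763]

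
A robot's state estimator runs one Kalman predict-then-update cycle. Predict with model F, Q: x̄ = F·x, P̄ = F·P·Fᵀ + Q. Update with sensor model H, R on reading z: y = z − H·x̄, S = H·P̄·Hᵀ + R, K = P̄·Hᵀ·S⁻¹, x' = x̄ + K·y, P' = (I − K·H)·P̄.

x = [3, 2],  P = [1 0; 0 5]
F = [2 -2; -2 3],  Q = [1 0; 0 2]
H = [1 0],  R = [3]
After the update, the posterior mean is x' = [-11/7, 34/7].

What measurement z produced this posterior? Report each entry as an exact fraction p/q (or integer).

x̄ = F·x = [2, 0]
P̄ = F·P·Fᵀ + Q = [25 -34; -34 51]
S = H·P̄·Hᵀ + R = [28]
K = P̄·Hᵀ·S⁻¹ = [25/28; -17/14]
x' − x̄ = [-25/7, 34/7] = K·y
y = (KᵀK)⁻¹·Kᵀ·(x' − x̄) = [-4]
z = y + H·x̄ = [-4] + [2] = [-2]

z = [-2]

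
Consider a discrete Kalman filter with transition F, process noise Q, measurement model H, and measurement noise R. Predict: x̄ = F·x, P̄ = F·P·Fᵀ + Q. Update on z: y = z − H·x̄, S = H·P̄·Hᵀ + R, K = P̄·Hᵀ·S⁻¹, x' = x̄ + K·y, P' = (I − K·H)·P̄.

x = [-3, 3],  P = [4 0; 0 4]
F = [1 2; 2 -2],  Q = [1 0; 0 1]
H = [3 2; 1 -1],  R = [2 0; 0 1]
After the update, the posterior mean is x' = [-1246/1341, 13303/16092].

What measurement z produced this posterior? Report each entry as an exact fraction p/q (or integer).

z = [-1, -2]

x̄ = F·x = [3, -12]
P̄ = F·P·Fᵀ + Q = [21 -8; -8 33]
S = H·P̄·Hᵀ + R = [227 5; 5 71]
K = P̄·Hᵀ·S⁻¹ = [266/1341 529/1341; 3187/16092 -9517/16092]
x' − x̄ = [-5269/1341, 206407/16092] = K·y
y = (KᵀK)⁻¹·Kᵀ·(x' − x̄) = [14, -17]
z = y + H·x̄ = [14, -17] + [-15, 15] = [-1, -2]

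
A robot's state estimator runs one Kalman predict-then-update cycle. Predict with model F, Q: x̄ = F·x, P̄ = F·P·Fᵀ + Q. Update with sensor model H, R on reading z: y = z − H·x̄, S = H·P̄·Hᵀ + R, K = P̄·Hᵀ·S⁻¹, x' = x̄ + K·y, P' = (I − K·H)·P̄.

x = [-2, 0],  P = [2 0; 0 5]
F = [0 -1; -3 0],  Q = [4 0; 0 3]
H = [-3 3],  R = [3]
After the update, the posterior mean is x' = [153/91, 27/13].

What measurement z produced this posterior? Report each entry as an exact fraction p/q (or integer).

x̄ = F·x = [0, 6]
P̄ = F·P·Fᵀ + Q = [9 0; 0 21]
S = H·P̄·Hᵀ + R = [273]
K = P̄·Hᵀ·S⁻¹ = [-9/91; 3/13]
x' − x̄ = [153/91, -51/13] = K·y
y = (KᵀK)⁻¹·Kᵀ·(x' − x̄) = [-17]
z = y + H·x̄ = [-17] + [18] = [1]

z = [1]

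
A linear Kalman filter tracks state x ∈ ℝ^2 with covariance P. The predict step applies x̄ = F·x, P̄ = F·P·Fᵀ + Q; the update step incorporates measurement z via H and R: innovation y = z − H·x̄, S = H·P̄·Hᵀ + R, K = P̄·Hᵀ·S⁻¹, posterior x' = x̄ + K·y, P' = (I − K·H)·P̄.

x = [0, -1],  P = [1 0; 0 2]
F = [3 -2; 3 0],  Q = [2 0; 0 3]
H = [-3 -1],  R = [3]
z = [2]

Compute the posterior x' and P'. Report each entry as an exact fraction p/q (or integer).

x̄ = F·x = [2, 0]
P̄ = F·P·Fᵀ + Q = [19 9; 9 12]
y = z − H·x̄ = [8]
S = H·P̄·Hᵀ + R = [240]
K = P̄·Hᵀ·S⁻¹ = [-11/40; -13/80]
x' = x̄ + K·y = [-1/5, -13/10]
P' = (I − K·H)·P̄ = [17/20 -69/40; -69/40 453/80]

x' = [-1/5, -13/10]
P' = [17/20 -69/40; -69/40 453/80]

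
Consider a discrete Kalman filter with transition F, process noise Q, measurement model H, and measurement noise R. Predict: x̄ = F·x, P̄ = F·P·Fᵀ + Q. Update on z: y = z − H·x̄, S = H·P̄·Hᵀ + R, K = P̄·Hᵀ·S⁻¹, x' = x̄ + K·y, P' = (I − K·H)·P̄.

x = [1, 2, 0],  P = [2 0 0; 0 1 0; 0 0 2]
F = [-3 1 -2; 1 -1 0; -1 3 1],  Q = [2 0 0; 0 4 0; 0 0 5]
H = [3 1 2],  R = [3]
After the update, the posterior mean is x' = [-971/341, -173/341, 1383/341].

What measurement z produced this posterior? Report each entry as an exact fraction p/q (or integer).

x̄ = F·x = [-1, -1, 5]
P̄ = F·P·Fᵀ + Q = [29 -7 5; -7 7 -5; 5 -5 18]
S = H·P̄·Hᵀ + R = [341]
K = P̄·Hᵀ·S⁻¹ = [90/341; -24/341; 46/341]
x' − x̄ = [-630/341, 168/341, -322/341] = K·y
y = (KᵀK)⁻¹·Kᵀ·(x' − x̄) = [-7]
z = y + H·x̄ = [-7] + [6] = [-1]

z = [-1]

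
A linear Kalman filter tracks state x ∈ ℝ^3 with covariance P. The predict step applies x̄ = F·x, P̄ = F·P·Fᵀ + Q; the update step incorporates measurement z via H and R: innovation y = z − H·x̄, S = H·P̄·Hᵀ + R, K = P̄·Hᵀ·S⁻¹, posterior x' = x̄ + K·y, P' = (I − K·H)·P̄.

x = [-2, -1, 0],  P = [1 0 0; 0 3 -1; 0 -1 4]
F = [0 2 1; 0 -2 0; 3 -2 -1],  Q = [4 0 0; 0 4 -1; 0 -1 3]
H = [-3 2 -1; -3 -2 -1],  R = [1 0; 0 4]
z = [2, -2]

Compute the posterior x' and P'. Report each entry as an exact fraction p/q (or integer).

x̄ = F·x = [-2, 2, -4]
P̄ = F·P·Fᵀ + Q = [16 -10 -12; -10 16 9; -12 9 24]
y = z − H·x̄ = [-12, -8]
S = H·P̄·Hᵀ + R = [245 32; 32 80]
K = P̄·Hᵀ·S⁻¹ = [-248/1161 -133/1161; 287/1161 -4391/18576; 6/43 -45/344]
x' = x̄ + K·y = [1718/1161, 2147/2322, -199/43]
P' = (I − K·H)·P̄ = [2560/1161 71/1161 -270/43; 71/1161 5539/18576 57/344; -270/43 57/344 3273/172]

x' = [1718/1161, 2147/2322, -199/43]
P' = [2560/1161 71/1161 -270/43; 71/1161 5539/18576 57/344; -270/43 57/344 3273/172]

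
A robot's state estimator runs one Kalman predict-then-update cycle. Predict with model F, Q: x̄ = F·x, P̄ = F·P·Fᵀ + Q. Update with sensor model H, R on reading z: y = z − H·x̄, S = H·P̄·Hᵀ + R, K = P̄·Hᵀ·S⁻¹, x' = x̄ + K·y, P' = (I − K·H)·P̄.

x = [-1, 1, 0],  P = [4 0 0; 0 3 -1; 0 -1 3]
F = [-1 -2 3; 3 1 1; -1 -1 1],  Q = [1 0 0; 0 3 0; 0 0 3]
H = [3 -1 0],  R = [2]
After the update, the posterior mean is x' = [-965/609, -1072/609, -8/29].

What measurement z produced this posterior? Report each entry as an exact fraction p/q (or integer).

z = [-3]

x̄ = F·x = [-1, -2, 0]
P̄ = F·P·Fᵀ + Q = [56 -10 24; -10 43 -12; 24 -12 15]
S = H·P̄·Hᵀ + R = [609]
K = P̄·Hᵀ·S⁻¹ = [178/609; -73/609; 4/29]
x' − x̄ = [-356/609, 146/609, -8/29] = K·y
y = (KᵀK)⁻¹·Kᵀ·(x' − x̄) = [-2]
z = y + H·x̄ = [-2] + [-1] = [-3]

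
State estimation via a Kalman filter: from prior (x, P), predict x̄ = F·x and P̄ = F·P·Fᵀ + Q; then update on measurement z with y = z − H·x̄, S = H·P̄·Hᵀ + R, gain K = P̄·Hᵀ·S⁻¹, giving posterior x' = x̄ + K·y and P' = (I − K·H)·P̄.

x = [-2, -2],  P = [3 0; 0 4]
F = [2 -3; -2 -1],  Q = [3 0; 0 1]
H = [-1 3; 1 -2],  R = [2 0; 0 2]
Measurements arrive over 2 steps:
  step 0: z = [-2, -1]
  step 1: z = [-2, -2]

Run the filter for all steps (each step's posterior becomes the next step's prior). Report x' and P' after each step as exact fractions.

step 0: x' = [-2015/1517, -1149/1517], P' = [22746/1517 8670/1517; 8670/1517 3536/1517]
step 1: x' = [-2777774/5044777, -1727750/5044777], P' = [16547922/5044777 6145926/5044777; 6145926/5044777 3054352/5044777]

step 0: x̄ = F·x = [2, 6]
step 0: P̄ = F·P·Fᵀ + Q = [51 0; 0 17]
step 0: y = z − H·x̄ = [-18, 9]
step 0: S = H·P̄·Hᵀ + R = [206 -153; -153 121]
step 0: K = P̄·Hᵀ·S⁻¹ = [1632/1517 2703/1517; 969/1517 799/1517]
step 0: x' = x̄ + K·y = [-2015/1517, -1149/1517]
step 0: P' = (I − K·H)·P̄ = [22746/1517 8670/1517; 8670/1517 3536/1517]
step 1: x̄ = F·x = [-583/1517, 5179/1517]
step 1: P̄ = F·P·Fᵀ + Q = [23319/1517 -45696/1517; -45696/1517 130717/1517]
step 1: y = z − H·x̄ = [-19154/1517, 7907/1517]
step 1: S = H·P̄·Hᵀ + R = [1476982/1517 -1036101/1517; -1036101/1517 732005/1517]
step 1: K = P̄·Hᵀ·S⁻¹ = [944928/5044777 2128035/5044777; 1508565/5044777 18611/5044777]
step 1: x' = x̄ + K·y = [-2777774/5044777, -1727750/5044777]
step 1: P' = (I − K·H)·P̄ = [16547922/5044777 6145926/5044777; 6145926/5044777 3054352/5044777]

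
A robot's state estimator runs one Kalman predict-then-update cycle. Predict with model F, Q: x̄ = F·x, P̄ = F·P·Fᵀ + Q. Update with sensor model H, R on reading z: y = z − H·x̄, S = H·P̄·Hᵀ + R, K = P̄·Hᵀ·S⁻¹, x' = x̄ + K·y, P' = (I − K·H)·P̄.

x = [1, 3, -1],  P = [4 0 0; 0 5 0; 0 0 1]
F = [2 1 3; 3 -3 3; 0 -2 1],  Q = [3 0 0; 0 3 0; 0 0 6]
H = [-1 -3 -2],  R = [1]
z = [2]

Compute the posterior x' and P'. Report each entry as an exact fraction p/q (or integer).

x̄ = F·x = [2, -9, -7]
P̄ = F·P·Fᵀ + Q = [33 18 -7; 18 93 33; -7 33 27]
y = z − H·x̄ = [-37]
S = H·P̄·Hᵀ + R = [1455]
K = P̄·Hᵀ·S⁻¹ = [-73/1455; -121/485; -146/1455]
x' = x̄ + K·y = [5611/1455, 112/485, -4783/1455]
P' = (I − K·H)·P̄ = [42686/1455 -103/485 -20843/1455; -103/485 1182/485 -1661/485; -20843/1455 -1661/485 17969/1455]

x' = [5611/1455, 112/485, -4783/1455]
P' = [42686/1455 -103/485 -20843/1455; -103/485 1182/485 -1661/485; -20843/1455 -1661/485 17969/1455]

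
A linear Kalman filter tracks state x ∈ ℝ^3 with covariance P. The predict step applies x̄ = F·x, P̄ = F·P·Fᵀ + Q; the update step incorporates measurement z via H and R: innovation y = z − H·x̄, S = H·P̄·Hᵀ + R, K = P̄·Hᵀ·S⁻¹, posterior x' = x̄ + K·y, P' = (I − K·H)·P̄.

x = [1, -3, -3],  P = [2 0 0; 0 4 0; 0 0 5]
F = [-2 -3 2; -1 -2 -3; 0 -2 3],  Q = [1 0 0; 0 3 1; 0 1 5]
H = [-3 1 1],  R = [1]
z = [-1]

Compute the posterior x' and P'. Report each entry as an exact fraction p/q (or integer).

x' = [1637/350, 2252/175, 33/175]
P' = [2301/350 2796/175 584/175; 2796/175 10582/175 -2172/175; 584/175 -2172/175 3862/175]

x̄ = F·x = [1, 14, -3]
P̄ = F·P·Fᵀ + Q = [65 -2 54; -2 66 -28; 54 -28 66]
y = z − H·x̄ = [-9]
S = H·P̄·Hᵀ + R = [350]
K = P̄·Hᵀ·S⁻¹ = [-143/350; 22/175; -62/175]
x' = x̄ + K·y = [1637/350, 2252/175, 33/175]
P' = (I − K·H)·P̄ = [2301/350 2796/175 584/175; 2796/175 10582/175 -2172/175; 584/175 -2172/175 3862/175]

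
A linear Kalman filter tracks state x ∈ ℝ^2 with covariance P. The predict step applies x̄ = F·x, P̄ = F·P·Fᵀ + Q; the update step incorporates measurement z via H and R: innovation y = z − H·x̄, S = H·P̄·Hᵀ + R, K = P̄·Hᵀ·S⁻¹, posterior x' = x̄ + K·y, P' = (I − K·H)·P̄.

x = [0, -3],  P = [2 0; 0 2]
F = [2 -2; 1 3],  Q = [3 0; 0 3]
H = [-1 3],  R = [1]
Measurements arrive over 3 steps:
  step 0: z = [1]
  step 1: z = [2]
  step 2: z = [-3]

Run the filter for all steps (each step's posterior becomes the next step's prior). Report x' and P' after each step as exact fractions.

step 0: x̄ = F·x = [6, -9]
step 0: P̄ = F·P·Fᵀ + Q = [19 -8; -8 23]
step 0: y = z − H·x̄ = [34]
step 0: S = H·P̄·Hᵀ + R = [275]
step 0: K = P̄·Hᵀ·S⁻¹ = [-43/275; 7/25]
step 0: x' = x̄ + K·y = [188/275, 13/25]
step 0: P' = (I − K·H)·P̄ = [3376/275 101/25; 101/25 36/25]
step 1: x̄ = F·x = [18/55, 617/275]
step 1: P̄ = F·P·Fᵀ + Q = [281/11 1764/55; 1764/55 14431/275]
step 1: y = z − H·x̄ = [-1211/275]
step 1: S = H·P̄·Hᵀ + R = [84259/275]
step 1: K = P̄·Hᵀ·S⁻¹ = [19435/84259; 34473/84259]
step 1: x' = x̄ + K·y = [-8287/12037, 5320/12037]
step 1: P' = (I − K·H)·P̄ = [778910/84259 266115/84259; 266115/84259 100196/84259]
step 2: x̄ = F·x = [-27214/12037, 7673/12037]
step 2: P̄ = F·P·Fᵀ + Q = [1640281/84259 2021104/84259; 2021104/84259 3530141/84259]
step 2: y = z − H·x̄ = [-86344/12037]
step 2: S = H·P̄·Hᵀ + R = [21369185/84259]
step 2: K = P̄·Hᵀ·S⁻¹ = [4423031/21369185; 8569319/21369185]
step 2: x' = x̄ + K·y = [-80040142/21369185, -47847763/21369185]
step 2: P' = (I − K·H)·P̄ = [183817336/21369185 62746789/21369185; 62746789/21369185 23772036/21369185]

step 0: x' = [188/275, 13/25], P' = [3376/275 101/25; 101/25 36/25]
step 1: x' = [-8287/12037, 5320/12037], P' = [778910/84259 266115/84259; 266115/84259 100196/84259]
step 2: x' = [-80040142/21369185, -47847763/21369185], P' = [183817336/21369185 62746789/21369185; 62746789/21369185 23772036/21369185]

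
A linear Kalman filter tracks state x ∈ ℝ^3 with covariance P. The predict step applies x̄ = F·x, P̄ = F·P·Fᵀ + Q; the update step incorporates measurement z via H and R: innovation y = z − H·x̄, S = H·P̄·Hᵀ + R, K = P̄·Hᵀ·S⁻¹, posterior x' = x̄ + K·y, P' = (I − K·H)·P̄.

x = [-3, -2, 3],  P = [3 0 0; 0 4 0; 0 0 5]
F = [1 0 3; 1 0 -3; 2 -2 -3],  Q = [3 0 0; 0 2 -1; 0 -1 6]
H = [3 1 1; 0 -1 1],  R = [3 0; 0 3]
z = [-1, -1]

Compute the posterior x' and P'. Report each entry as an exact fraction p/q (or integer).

x̄ = F·x = [6, -12, -11]
P̄ = F·P·Fᵀ + Q = [51 -42 -39; -42 50 50; -39 50 79]
y = z − H·x̄ = [4, -2]
S = H·P̄·Hᵀ + R = [205 38; 38 32]
K = P̄·Hᵀ·S⁻¹ = [1095/2558 -2121/5116; -208/1279 247/1279; -359/2558 5489/5116]
x' = x̄ + K·y = [21849/2558, -16674/1279, -35063/2558]
P' = (I − K·H)·P̄ = [109599/5116 -39483/1279 -164295/5116; -39483/1279 58542/1279 59283/1279; -164295/5116 59283/1279 253599/5116]

x' = [21849/2558, -16674/1279, -35063/2558]
P' = [109599/5116 -39483/1279 -164295/5116; -39483/1279 58542/1279 59283/1279; -164295/5116 59283/1279 253599/5116]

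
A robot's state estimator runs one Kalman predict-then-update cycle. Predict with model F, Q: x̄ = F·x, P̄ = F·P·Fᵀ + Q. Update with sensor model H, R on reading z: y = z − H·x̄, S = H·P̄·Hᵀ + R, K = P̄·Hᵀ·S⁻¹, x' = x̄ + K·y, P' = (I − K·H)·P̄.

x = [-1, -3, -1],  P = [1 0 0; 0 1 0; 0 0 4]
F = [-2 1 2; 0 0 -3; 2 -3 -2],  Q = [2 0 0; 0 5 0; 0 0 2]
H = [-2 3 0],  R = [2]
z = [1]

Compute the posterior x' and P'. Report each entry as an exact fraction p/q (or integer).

x̄ = F·x = [-3, 3, 9]
P̄ = F·P·Fᵀ + Q = [23 -24 -23; -24 41 24; -23 24 31]
y = z − H·x̄ = [-14]
S = H·P̄·Hᵀ + R = [751]
K = P̄·Hᵀ·S⁻¹ = [-118/751; 171/751; 118/751]
x' = x̄ + K·y = [-601/751, -141/751, 5107/751]
P' = (I − K·H)·P̄ = [3349/751 2154/751 -3349/751; 2154/751 1550/751 -2154/751; -3349/751 -2154/751 9357/751]

x' = [-601/751, -141/751, 5107/751]
P' = [3349/751 2154/751 -3349/751; 2154/751 1550/751 -2154/751; -3349/751 -2154/751 9357/751]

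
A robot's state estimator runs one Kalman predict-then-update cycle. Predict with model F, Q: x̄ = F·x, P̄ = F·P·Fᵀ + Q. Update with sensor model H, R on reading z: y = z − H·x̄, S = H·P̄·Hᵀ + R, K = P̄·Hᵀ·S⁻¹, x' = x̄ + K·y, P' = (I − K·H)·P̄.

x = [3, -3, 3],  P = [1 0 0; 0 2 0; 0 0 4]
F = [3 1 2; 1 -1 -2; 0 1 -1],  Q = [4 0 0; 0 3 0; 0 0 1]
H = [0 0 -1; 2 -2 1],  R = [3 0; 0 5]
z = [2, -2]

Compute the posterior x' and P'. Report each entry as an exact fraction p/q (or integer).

x' = [15636/2671, 14040/2671, -7874/2671]
P' = [15729/2671 13363/2671 -942/2671; 13363/2671 15738/2671 1860/2671; -942/2671 1860/2671 5349/2671]

x̄ = F·x = [12, 0, -6]
P̄ = F·P·Fᵀ + Q = [31 -15 -6; -15 22 6; -6 6 7]
y = z − H·x̄ = [-4, -20]
S = H·P̄·Hᵀ + R = [10 17; 17 296]
K = P̄·Hᵀ·S⁻¹ = [314/2671 758/2671; -620/2671 -578/2671; -1783/2671 -51/2671]
x' = x̄ + K·y = [15636/2671, 14040/2671, -7874/2671]
P' = (I − K·H)·P̄ = [15729/2671 13363/2671 -942/2671; 13363/2671 15738/2671 1860/2671; -942/2671 1860/2671 5349/2671]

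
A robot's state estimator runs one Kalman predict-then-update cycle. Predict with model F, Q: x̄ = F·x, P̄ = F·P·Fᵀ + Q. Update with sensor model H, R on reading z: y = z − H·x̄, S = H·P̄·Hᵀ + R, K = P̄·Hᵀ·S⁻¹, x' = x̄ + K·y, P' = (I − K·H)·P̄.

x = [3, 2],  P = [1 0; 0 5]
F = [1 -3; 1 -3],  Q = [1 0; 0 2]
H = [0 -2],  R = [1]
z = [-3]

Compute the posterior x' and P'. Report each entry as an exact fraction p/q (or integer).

x̄ = F·x = [-3, -3]
P̄ = F·P·Fᵀ + Q = [47 46; 46 48]
y = z − H·x̄ = [-9]
S = H·P̄·Hᵀ + R = [193]
K = P̄·Hᵀ·S⁻¹ = [-92/193; -96/193]
x' = x̄ + K·y = [249/193, 285/193]
P' = (I − K·H)·P̄ = [607/193 46/193; 46/193 48/193]

x' = [249/193, 285/193]
P' = [607/193 46/193; 46/193 48/193]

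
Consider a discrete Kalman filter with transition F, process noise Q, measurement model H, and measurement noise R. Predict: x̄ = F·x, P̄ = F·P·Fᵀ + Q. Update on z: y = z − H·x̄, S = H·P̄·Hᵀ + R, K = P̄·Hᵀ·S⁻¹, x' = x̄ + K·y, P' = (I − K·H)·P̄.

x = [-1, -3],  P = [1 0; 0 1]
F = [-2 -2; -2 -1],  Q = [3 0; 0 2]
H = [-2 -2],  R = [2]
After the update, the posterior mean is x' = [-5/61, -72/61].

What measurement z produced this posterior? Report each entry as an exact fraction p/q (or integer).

z = [3]

x̄ = F·x = [8, 5]
P̄ = F·P·Fᵀ + Q = [11 6; 6 7]
S = H·P̄·Hᵀ + R = [122]
K = P̄·Hᵀ·S⁻¹ = [-17/61; -13/61]
x' − x̄ = [-493/61, -377/61] = K·y
y = (KᵀK)⁻¹·Kᵀ·(x' − x̄) = [29]
z = y + H·x̄ = [29] + [-26] = [3]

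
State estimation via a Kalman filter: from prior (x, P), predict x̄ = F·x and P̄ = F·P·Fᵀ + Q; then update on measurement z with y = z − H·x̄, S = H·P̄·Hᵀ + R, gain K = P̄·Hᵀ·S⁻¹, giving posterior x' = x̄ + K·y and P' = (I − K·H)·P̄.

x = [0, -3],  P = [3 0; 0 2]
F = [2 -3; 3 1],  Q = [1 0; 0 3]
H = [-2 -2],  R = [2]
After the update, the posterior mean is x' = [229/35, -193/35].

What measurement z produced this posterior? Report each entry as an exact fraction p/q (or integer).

z = [-2]

x̄ = F·x = [9, -3]
P̄ = F·P·Fᵀ + Q = [31 12; 12 32]
S = H·P̄·Hᵀ + R = [350]
K = P̄·Hᵀ·S⁻¹ = [-43/175; -44/175]
x' − x̄ = [-86/35, -88/35] = K·y
y = (KᵀK)⁻¹·Kᵀ·(x' − x̄) = [10]
z = y + H·x̄ = [10] + [-12] = [-2]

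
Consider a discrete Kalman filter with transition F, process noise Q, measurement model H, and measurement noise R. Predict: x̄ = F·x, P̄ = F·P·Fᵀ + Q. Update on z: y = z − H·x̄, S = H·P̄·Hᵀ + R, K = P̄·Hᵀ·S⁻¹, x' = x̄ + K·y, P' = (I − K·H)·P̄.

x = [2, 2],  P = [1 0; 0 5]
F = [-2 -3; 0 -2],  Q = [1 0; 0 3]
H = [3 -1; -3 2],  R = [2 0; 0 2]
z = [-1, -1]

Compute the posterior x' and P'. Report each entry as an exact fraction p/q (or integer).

x' = [-275/534, -1471/1602]
P' = [75/89 385/267; 385/267 2273/801]

x̄ = F·x = [-10, -4]
P̄ = F·P·Fᵀ + Q = [50 30; 30 23]
y = z − H·x̄ = [25, -23]
S = H·P̄·Hᵀ + R = [295 -226; -226 184]
K = P̄·Hᵀ·S⁻¹ = [145/267 95/534; 596/801 1081/1602]
x' = x̄ + K·y = [-275/534, -1471/1602]
P' = (I − K·H)·P̄ = [75/89 385/267; 385/267 2273/801]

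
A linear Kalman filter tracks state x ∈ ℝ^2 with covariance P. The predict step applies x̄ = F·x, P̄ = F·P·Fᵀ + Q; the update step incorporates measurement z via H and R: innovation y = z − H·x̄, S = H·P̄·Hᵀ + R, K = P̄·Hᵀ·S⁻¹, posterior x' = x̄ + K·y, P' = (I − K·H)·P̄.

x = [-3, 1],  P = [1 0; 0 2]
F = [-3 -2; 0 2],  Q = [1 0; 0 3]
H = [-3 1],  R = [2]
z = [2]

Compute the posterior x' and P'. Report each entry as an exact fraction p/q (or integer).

x' = [259/223, 1181/223]
P' = [170/223 386/223; 386/223 1228/223]

x̄ = F·x = [7, 2]
P̄ = F·P·Fᵀ + Q = [18 -8; -8 11]
y = z − H·x̄ = [21]
S = H·P̄·Hᵀ + R = [223]
K = P̄·Hᵀ·S⁻¹ = [-62/223; 35/223]
x' = x̄ + K·y = [259/223, 1181/223]
P' = (I − K·H)·P̄ = [170/223 386/223; 386/223 1228/223]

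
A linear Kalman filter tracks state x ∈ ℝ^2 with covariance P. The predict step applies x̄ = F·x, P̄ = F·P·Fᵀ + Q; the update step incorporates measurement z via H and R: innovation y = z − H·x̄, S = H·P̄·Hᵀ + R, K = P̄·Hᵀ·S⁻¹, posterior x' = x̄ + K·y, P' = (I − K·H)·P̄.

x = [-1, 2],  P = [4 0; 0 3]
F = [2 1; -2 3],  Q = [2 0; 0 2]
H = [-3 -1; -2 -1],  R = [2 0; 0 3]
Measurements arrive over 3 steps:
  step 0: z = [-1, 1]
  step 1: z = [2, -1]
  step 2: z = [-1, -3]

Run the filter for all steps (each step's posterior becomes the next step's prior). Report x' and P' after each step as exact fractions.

step 0: x' = [-1/120, 73/168], P' = [329/120 -167/24; -167/24 3163/168]
step 1: x' = [-788926/1123279, 1118868/1123279], P' = [1565131/1123279 -3998831/1123279; -3998831/1123279 11556151/1123279]
step 2: x' = [-72388747/78109606, 3603830719/859205666], P' = [102035577/78109606 -259022727/78109606; -259022727/78109606 8252808579/859205666]

step 0: x̄ = F·x = [0, 8]
step 0: P̄ = F·P·Fᵀ + Q = [21 -7; -7 45]
step 0: y = z − H·x̄ = [7, 9]
step 0: S = H·P̄·Hᵀ + R = [194 136; 136 104]
step 0: K = P̄·Hᵀ·S⁻¹ = [-19/30 59/120; 43/42 -275/168]
step 0: x' = x̄ + K·y = [-1/120, 73/168]
step 0: P' = (I − K·H)·P̄ = [329/120 -167/24; -167/24 3163/168]
step 1: x̄ = F·x = [117/280, 1109/840]
step 1: P̄ = F·P·Fᵀ + Q = [1109/280 4951/280; 4951/280 223367/840]
step 1: y = z − H·x̄ = [1921/420, 971/840]
step 1: S = H·P̄·Hᵀ + R = [86027/210 158797/420; 158797/420 298607/840]
step 1: K = P̄·Hᵀ·S⁻¹ = [-348281/1123279 289523/1123279; 220171/1123279 -1186163/1123279]
step 1: x' = x̄ + K·y = [-788926/1123279, 1118868/1123279]
step 1: P' = (I − K·H)·P̄ = [1565131/1123279 -3998831/1123279; -3998831/1123279 11556151/1123279]
step 2: x̄ = F·x = [-458984/1123279, 4934456/1123279]
step 2: P̄ = F·P·Fᵀ + Q = [4067909/1123279 12412605/1123279; 12412605/1123279 160498413/1123279]
step 2: y = z − H·x̄ = [2434225/1123279, 646651/1123279]
step 2: S = H·P̄·Hᵀ + R = [273831782/1123279 246968892/1123279; 246968892/1123279 229790306/1123279]
step 2: K = P̄·Hᵀ·S⁻¹ = [-11771001/39054803 18317191/78109606; 73735353/429602833 -851436195/859205666]
step 2: x' = x̄ + K·y = [-72388747/78109606, 3603830719/859205666]
step 2: P' = (I − K·H)·P̄ = [102035577/78109606 -259022727/78109606; -259022727/78109606 8252808579/859205666]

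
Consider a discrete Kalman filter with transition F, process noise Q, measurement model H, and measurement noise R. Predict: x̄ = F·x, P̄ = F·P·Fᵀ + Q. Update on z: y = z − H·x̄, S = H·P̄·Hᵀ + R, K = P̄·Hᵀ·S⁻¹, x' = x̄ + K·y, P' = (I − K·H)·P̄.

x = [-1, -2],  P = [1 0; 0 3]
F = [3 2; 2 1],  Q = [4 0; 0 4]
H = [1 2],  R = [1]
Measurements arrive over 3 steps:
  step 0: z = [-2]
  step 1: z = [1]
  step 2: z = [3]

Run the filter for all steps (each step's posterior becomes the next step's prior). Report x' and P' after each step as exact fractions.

step 0: x' = [-189/118, -15/59], P' = [549/118 -125/59; -125/59 71/59]
step 1: x' = [-5990/17651, 11040/17651], P' = [72609/17651 -32986/17651; -32986/17651 19217/17651]
step 2: x' = [3118069/2388768, 166563/199064], P' = [9800029/2388768 -371189/199064; -371189/199064 54105/49766]

step 0: x̄ = F·x = [-7, -4]
step 0: P̄ = F·P·Fᵀ + Q = [25 12; 12 11]
step 0: y = z − H·x̄ = [13]
step 0: S = H·P̄·Hᵀ + R = [118]
step 0: K = P̄·Hᵀ·S⁻¹ = [49/118; 17/59]
step 0: x' = x̄ + K·y = [-189/118, -15/59]
step 0: P' = (I − K·H)·P̄ = [549/118 -125/59; -125/59 71/59]
step 1: x̄ = F·x = [-627/118, -204/59]
step 1: P̄ = F·P·Fᵀ + Q = [2981/118 914/59; 914/59 905/59]
step 1: y = z − H·x̄ = [1561/118]
step 1: S = H·P̄·Hᵀ + R = [17651/118]
step 1: K = P̄·Hᵀ·S⁻¹ = [6637/17651; 5448/17651]
step 1: x' = x̄ + K·y = [-5990/17651, 11040/17651]
step 1: P' = (I − K·H)·P̄ = [72609/17651 -32986/17651; -32986/17651 19217/17651]
step 2: x̄ = F·x = [4110/17651, -940/17651]
step 2: P̄ = F·P·Fᵀ + Q = [405121/17651 243186/17651; 243186/17651 248313/17651]
step 2: y = z − H·x̄ = [50723/17651]
step 2: S = H·P̄·Hᵀ + R = [2388768/17651]
step 2: K = P̄·Hᵀ·S⁻¹ = [891493/2388768; 61651/199064]
step 2: x' = x̄ + K·y = [3118069/2388768, 166563/199064]
step 2: P' = (I − K·H)·P̄ = [9800029/2388768 -371189/199064; -371189/199064 54105/49766]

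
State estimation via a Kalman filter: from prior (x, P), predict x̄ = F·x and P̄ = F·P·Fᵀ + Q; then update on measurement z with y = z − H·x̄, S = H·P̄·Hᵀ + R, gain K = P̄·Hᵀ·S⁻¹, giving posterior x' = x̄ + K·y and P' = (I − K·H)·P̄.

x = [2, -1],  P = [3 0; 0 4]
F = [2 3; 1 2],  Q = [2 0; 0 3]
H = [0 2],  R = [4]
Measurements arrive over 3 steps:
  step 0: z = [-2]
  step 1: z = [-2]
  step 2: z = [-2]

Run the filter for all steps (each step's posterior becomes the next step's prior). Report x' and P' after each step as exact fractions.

step 0: x̄ = F·x = [1, 0]
step 0: P̄ = F·P·Fᵀ + Q = [50 30; 30 22]
step 0: y = z − H·x̄ = [-2]
step 0: S = H·P̄·Hᵀ + R = [92]
step 0: K = P̄·Hᵀ·S⁻¹ = [15/23; 11/23]
step 0: x' = x̄ + K·y = [-7/23, -22/23]
step 0: P' = (I − K·H)·P̄ = [250/23 30/23; 30/23 22/23]
step 1: x̄ = F·x = [-80/23, -51/23]
step 1: P̄ = F·P·Fᵀ + Q = [1604/23 842/23; 842/23 527/23]
step 1: y = z − H·x̄ = [56/23]
step 1: S = H·P̄·Hᵀ + R = [2200/23]
step 1: K = P̄·Hᵀ·S⁻¹ = [421/550; 527/1100]
step 1: x' = x̄ + K·y = [-444/275, -289/275]
step 1: P' = (I − K·H)·P̄ = [3766/275 421/275; 421/275 527/550]
step 2: x̄ = F·x = [-351/55, -1022/275]
step 2: P̄ = F·P·Fᵀ + Q = [1843/22 2412/55; 2412/55 7329/275]
step 2: y = z − H·x̄ = [1494/275]
step 2: S = H·P̄·Hᵀ + R = [30416/275]
step 2: K = P̄·Hᵀ·S⁻¹ = [3015/3802; 7329/15208]
step 2: x' = x̄ + K·y = [-3942/1901, -8351/7604]
step 2: P' = (I − K·H)·P̄ = [54061/3802 3015/1901; 3015/1901 7329/7604]

step 0: x' = [-7/23, -22/23], P' = [250/23 30/23; 30/23 22/23]
step 1: x' = [-444/275, -289/275], P' = [3766/275 421/275; 421/275 527/550]
step 2: x' = [-3942/1901, -8351/7604], P' = [54061/3802 3015/1901; 3015/1901 7329/7604]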